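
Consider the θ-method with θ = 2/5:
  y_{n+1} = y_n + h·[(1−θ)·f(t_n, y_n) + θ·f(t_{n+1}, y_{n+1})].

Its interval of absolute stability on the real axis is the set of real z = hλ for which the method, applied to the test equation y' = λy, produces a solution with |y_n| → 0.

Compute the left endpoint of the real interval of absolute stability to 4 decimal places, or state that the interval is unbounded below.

left endpoint -10.0000.

On y'=λy, z=hλ:
  y_{n+1} = y_n + z·[3/5·y_n + 2/5·y_{n+1}] ⇒ (1 − 2/5z)y_{n+1} = (1 + 3/5z)y_n
  Hence R(z) = (1 + 3/5z)/(1 − 2/5z).

Find x<0 with |R(x)|<1.
x=-1.73: |R|=0.0225
R=−1: 1+3/5x = −1+2/5x ⇒ -1/5x=2 ⇒ x=2/(-1/5)=-10.0000
Confirm numerically:
  x=-6.244: |R|=0.78522 <1
  x=-5.931: |R|=0.75869 <1
  x=-5.212: |R|=0.68957 <1
  x=-4.076: |R|=0.54957 <1
  x=-10.327: |R|=1.01275 >1
  x=-10.281: |R|=1.01099 >1
  x=-10.272: |R|=1.01065 >1
Interval (-10.0000, 0).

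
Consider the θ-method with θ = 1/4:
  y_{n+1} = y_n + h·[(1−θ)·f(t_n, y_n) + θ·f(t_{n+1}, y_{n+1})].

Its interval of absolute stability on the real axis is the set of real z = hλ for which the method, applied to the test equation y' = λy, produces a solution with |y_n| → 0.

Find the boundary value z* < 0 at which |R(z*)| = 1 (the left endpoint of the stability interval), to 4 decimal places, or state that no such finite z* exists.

left endpoint -4.0000.

With y'=λy (z=hλ):
  y_{n+1} = y_n + z·[3/4·y_n + 1/4·y_{n+1}] ⇒ (1 − 1/4z)y_{n+1} = (1 + 3/4z)y_n
  R(z) = (1 + 3/4z)/(1 − 1/4z).

Find x<0 with |R(x)|<1.
x=-1.37: |R|=0.0205
R=−1: 1+3/4x = −1+1/4x ⇒ -1/2x=2 ⇒ x=2/(-1/2)=-4.0000
Confirm numerically:
  x=-3.841: |R|=0.95944 <1
  x=-2.712: |R|=0.61621 <1
  x=-2.578: |R|=0.56765 <1
  x=-1.945: |R|=0.30866 <1
  x=-4.330: |R|=1.07923 >1
  x=-4.050: |R|=1.01242 >1
  x=-4.047: |R|=1.01168 >1
Stable set (-4.0000, 0).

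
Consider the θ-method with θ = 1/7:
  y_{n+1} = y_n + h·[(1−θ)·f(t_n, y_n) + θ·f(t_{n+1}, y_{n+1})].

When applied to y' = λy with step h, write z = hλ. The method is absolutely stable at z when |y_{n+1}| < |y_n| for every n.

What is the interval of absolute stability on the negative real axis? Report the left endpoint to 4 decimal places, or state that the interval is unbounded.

z∈(-2.8000,0).

Set f=λy, z=hλ:
  y_{n+1} = y_n + z·[6/7·y_n + 1/7·y_{n+1}] ⇒ (1 − 1/7z)y_{n+1} = (1 + 6/7z)y_n
  so R(z) = (1 + 6/7z)/(1 − 1/7z).

Need |R(x)|<1, x<0.
x=-1.38: |R|=0.1527
R=−1: 1+6/7x = −1+1/7x ⇒ -5/7x=2 ⇒ x=2/(-5/7)=-2.8000
Confirm numerically:
  x=-1.392: |R|=0.16111 <1
  x=-1.337: |R|=0.12259 <1
  x=-1.324: |R|=0.11341 <1
  x=-3.393: |R|=1.28529 >1
  x=-2.832: |R|=1.01627 >1
So |R|<1 on (-2.8000, 0).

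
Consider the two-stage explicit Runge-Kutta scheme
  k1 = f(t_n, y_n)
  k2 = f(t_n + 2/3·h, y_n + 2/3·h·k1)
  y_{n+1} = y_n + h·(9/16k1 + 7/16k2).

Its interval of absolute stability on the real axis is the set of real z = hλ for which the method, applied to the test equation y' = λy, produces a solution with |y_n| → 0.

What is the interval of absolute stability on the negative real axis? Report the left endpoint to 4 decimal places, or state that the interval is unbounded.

(-3.4286, 0).

Set f=λy, z=hλ:
  k1=λy_n ⇒ h·k1=z·y_n;  k2=λ(1+2/3z)y_n ⇒ h·k2=z(1+2/3z)y_n
  y_{n+1}/y_n = 1 + 9/16z + 7/16z(1+2/3z) = 1 + z + 7/24z²
  R(z) = 1 + z + 7/24z².

Need |R(x)|<1, x<0.
x=-0.33: |R|=0.7018
R=1: x+7/24x²=0 ⇒ x=−24/7=-3.4286; min R=1−1/(4·7/24)=0.1429>−1
Confirm numerically:
  x=-3.216: |R|=0.80061 <1
  x=-3.160: |R|=0.75247 <1
  x=-2.118: |R|=0.19039 <1
  x=-3.791: |R|=1.40074 >1
  x=-3.579: |R|=1.15703 >1
Interval (-3.4286, 0).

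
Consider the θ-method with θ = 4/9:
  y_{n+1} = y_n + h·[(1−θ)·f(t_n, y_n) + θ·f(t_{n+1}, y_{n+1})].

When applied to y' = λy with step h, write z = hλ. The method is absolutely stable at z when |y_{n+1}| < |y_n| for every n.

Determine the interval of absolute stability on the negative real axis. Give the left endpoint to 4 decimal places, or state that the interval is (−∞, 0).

With y'=λy (z=hλ):
  y_{n+1} = y_n + z·[5/9·y_n + 4/9·y_{n+1}] ⇒ (1 − 4/9z)y_{n+1} = (1 + 5/9z)y_n
  so R(z) = (1 + 5/9z)/(1 − 4/9z).

Boundary: |R(x)|=1, x<0.
x=-1.15: |R|=0.2390
R=−1: 1+5/9x = −1+4/9x ⇒ -1/9x=2 ⇒ x=2/(-1/9)=-18.0000
Confirm numerically:
  x=-12.709: |R|=0.91157 <1
  x=-10.805: |R|=0.86222 <1
  x=-9.966: |R|=0.83558 <1
  x=-18.224: |R|=1.00274 >1
  x=-18.182: |R|=1.00223 >1
  x=-18.160: |R|=1.00196 >1
Stable set (-18.0000, 0).

(-18.0000, 0).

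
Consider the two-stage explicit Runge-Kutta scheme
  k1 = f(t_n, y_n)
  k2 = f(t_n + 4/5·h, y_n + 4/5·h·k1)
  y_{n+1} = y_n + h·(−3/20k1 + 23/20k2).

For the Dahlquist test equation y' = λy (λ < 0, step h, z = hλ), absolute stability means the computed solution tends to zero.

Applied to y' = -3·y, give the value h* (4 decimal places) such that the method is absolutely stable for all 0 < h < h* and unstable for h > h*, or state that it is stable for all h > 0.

With y'=λy (z=hλ):
  k1=λy_n ⇒ h·k1=z·y_n;  k2=λ(1+4/5z)y_n ⇒ h·k2=z(1+4/5z)y_n
  y_{n+1}/y_n = 1 − 3/20z + 23/20z(1+4/5z) = 1 + z + 23/25z²
  R(z) = 1 + z + 23/25z².

Need |R(x)|<1, x<0.
x=-0.58: |R|=0.7295
R=1: x+23/25x²=0 ⇒ x=−25/23=-1.0870; min R=1−1/(4·23/25)=0.7283>−1
Confirm numerically:
  x=-1.058: |R|=0.97181 <1
  x=-0.729: |R|=0.75993 <1
  x=-0.570: |R|=0.72891 <1
  x=-0.540: |R|=0.72827 <1
  x=-1.660: |R|=1.87515 >1
  x=-1.397: |R|=1.39848 >1
  x=-1.272: |R|=1.21655 >1
So |R|<1 on (-1.0870, 0).

(-1.0870,0); λ=-3 ⇒ h* = (25/23)/3 = 0.3623.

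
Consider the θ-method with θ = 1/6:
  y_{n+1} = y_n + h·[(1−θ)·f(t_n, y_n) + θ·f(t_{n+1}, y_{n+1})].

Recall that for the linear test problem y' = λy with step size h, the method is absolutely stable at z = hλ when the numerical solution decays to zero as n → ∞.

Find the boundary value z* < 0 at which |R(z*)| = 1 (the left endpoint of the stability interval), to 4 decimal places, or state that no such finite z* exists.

Set f=λy, z=hλ:
  y_{n+1} = y_n + z·[5/6·y_n + 1/6·y_{n+1}] ⇒ (1 − 1/6z)y_{n+1} = (1 + 5/6z)y_n
  ⇒ R(z) = (1 + 5/6z)/(1 − 1/6z).

Find x<0 with |R(x)|<1.
x=-1.13: |R|=0.0491
R=−1: 1+5/6x = −1+1/6x ⇒ -2/3x=2 ⇒ x=2/(-2/3)=-3.0000
Confirm numerically:
  x=-2.806: |R|=0.91188 <1
  x=-2.756: |R|=0.88853 <1
  x=-1.323: |R|=0.08398 <1
  x=-3.183: |R|=1.07971 >1
  x=-3.081: |R|=1.03568 >1
Stable set (-3.0000, 0).

left endpoint -3.0000.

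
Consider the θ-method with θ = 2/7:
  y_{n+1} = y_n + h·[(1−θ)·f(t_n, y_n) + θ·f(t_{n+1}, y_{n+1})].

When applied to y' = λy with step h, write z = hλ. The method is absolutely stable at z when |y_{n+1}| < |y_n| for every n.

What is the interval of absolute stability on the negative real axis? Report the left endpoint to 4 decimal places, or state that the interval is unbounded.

z∈(-4.6667,0).

On y'=λy, z=hλ:
  y_{n+1} = y_n + z·[5/7·y_n + 2/7·y_{n+1}] ⇒ (1 − 2/7z)y_{n+1} = (1 + 5/7z)y_n
  Hence R(z) = (1 + 5/7z)/(1 − 2/7z).

Solve |R(x)|<1 on ℝ⁻.
x=-0.99: |R|=0.2283
R=−1: 1+5/7x = −1+2/7x ⇒ -3/7x=2 ⇒ x=2/(-3/7)=-4.6667
Confirm numerically:
  x=-3.466: |R|=0.74146 <1
  x=-2.346: |R|=0.40455 <1
  x=-5.229: |R|=1.09663 >1
  x=-5.209: |R|=1.09341 >1
Interval (-4.6667, 0).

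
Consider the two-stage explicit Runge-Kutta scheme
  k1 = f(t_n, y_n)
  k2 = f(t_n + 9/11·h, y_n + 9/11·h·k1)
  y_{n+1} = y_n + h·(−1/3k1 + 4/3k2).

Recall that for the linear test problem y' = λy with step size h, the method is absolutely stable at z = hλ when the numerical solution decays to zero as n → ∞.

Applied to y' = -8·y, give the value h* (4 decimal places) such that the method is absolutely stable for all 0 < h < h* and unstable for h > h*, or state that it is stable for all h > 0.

(-0.9167,0); λ=-8 ⇒ h* = (11/12)/8 = 0.1146.

Test eqn y'=λy, z=hλ:
  k1=λy_n ⇒ h·k1=z·y_n;  k2=λ(1+9/11z)y_n ⇒ h·k2=z(1+9/11z)y_n
  y_{n+1}/y_n = 1 − 1/3z + 4/3z(1+9/11z) = 1 + z + 12/11z²
  Hence R(z) = 1 + z + 12/11z².

Solve |R(x)|<1 on ℝ⁻.
x=-1.45: |R|=1.8436
R=1: x+12/11x²=0 ⇒ x=−11/12=-0.9167; min R=1−1/(4·12/11)=0.7708>−1
Confirm numerically:
  x=-0.869: |R|=0.95481 <1
  x=-0.726: |R|=0.84899 <1
  x=-0.687: |R|=0.82788 <1
  x=-0.506: |R|=0.77331 <1
  x=-1.137: |R|=1.27329 >1
  x=-0.961: |R|=1.04648 >1
Stable set (-0.9167, 0).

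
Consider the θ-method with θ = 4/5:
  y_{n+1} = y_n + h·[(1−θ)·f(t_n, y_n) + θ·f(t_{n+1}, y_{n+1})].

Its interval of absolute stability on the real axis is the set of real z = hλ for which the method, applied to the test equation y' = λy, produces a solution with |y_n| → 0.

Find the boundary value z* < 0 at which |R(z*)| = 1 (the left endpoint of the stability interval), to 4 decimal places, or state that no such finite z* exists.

Test eqn y'=λy, z=hλ:
  y_{n+1} = y_n + z·[1/5·y_n + 4/5·y_{n+1}] ⇒ (1 − 4/5z)y_{n+1} = (1 + 1/5z)y_n
  Hence R(z) = (1 + 1/5z)/(1 − 4/5z).

Find x<0 with |R(x)|<1.
x=-0.95: |R|=0.4602
x=-2: |R|=0.2308
x=-10: |R|=0.1111
x=-100: |R|=0.2346
θ=4/5≥1/2 ⇒ |1+1/5x|<|1−4/5x| ∀x<0 ⇒ unbounded interval.

interval (−∞, 0).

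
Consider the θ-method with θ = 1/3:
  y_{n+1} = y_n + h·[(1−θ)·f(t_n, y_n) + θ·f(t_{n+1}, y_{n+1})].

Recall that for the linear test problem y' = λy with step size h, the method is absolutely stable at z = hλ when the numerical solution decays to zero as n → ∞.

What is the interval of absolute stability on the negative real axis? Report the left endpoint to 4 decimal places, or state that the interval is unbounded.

(-6.0000, 0).

With y'=λy (z=hλ):
  y_{n+1} = y_n + z·[2/3·y_n + 1/3·y_{n+1}] ⇒ (1 − 1/3z)y_{n+1} = (1 + 2/3z)y_n
  R(z) = (1 + 2/3z)/(1 − 1/3z).

Need |R(x)|<1, x<0.
x=-0.62: |R|=0.4862
R=−1: 1+2/3x = −1+1/3x ⇒ -1/3x=2 ⇒ x=2/(-1/3)=-6.0000
Confirm numerically:
  x=-5.493: |R|=0.94030 <1
  x=-5.254: |R|=0.90962 <1
  x=-2.701: |R|=0.42133 <1
  x=-6.413: |R|=1.04388 >1
  x=-6.119: |R|=1.01305 >1
  x=-6.091: |R|=1.01001 >1
So |R|<1 on (-6.0000, 0).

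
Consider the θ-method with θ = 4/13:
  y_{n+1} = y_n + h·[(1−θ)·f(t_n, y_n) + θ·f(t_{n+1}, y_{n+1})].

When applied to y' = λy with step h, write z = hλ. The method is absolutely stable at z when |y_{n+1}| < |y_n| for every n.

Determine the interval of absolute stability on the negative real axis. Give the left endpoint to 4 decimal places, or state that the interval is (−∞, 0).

z∈(-5.2000,0).

On y'=λy, z=hλ:
  y_{n+1} = y_n + z·[9/13·y_n + 4/13·y_{n+1}] ⇒ (1 − 4/13z)y_{n+1} = (1 + 9/13z)y_n
  R(z) = (1 + 9/13z)/(1 − 4/13z).

Need |R(x)|<1, x<0.
x=-1.11: |R|=0.1726
R=−1: 1+9/13x = −1+4/13x ⇒ -5/13x=2 ⇒ x=2/(-5/13)=-5.2000
Confirm numerically:
  x=-3.495: |R|=0.68403 <1
  x=-3.427: |R|=0.66808 <1
  x=-3.067: |R|=0.57792 <1
  x=-5.703: |R|=1.07023 >1
  x=-5.267: |R|=1.00983 >1
  x=-5.231: |R|=1.00457 >1
Interval (-5.2000, 0).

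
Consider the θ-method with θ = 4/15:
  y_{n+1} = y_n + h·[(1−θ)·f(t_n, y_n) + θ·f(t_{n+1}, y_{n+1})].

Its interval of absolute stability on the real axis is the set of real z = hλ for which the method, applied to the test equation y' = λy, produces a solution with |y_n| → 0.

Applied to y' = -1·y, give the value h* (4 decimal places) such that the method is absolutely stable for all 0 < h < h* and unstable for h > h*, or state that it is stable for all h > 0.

With y'=λy (z=hλ):
  y_{n+1} = y_n + z·[11/15·y_n + 4/15·y_{n+1}] ⇒ (1 − 4/15z)y_{n+1} = (1 + 11/15z)y_n
  so R(z) = (1 + 11/15z)/(1 − 4/15z).

Boundary: |R(x)|=1, x<0.
x=-1.27: |R|=0.0513
R=−1: 1+11/15x = −1+4/15x ⇒ -7/15x=2 ⇒ x=2/(-7/15)=-4.2857
Confirm numerically:
  x=-3.831: |R|=0.89503 <1
  x=-3.708: |R|=0.86444 <1
  x=-2.878: |R|=0.62832 <1
  x=-4.826: |R|=1.11025 >1
  x=-4.648: |R|=1.07549 >1
  x=-4.401: |R|=1.02475 >1
Interval (-4.2857, 0).

(-4.2857,0); λ=-1 ⇒ h* = (30/7)/1 = 4.2857.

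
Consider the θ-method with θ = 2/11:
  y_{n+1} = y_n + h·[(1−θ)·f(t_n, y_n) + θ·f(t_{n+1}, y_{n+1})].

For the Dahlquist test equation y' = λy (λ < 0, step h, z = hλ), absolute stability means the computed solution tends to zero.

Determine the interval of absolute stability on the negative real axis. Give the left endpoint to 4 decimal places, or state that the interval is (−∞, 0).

(-3.1429, 0).

With y'=λy (z=hλ):
  y_{n+1} = y_n + z·[9/11·y_n + 2/11·y_{n+1}] ⇒ (1 − 2/11z)y_{n+1} = (1 + 9/11z)y_n
  so R(z) = (1 + 9/11z)/(1 − 2/11z).

Solve |R(x)|<1 on ℝ⁻.
x=-0.84: |R|=0.2713
R=−1: 1+9/11x = −1+2/11x ⇒ -7/11x=2 ⇒ x=2/(-7/11)=-3.1429
Confirm numerically:
  x=-2.604: |R|=0.76728 <1
  x=-2.281: |R|=0.61232 <1
  x=-1.405: |R|=0.11912 <1
  x=-1.320: |R|=0.06452 <1
  x=-3.715: |R|=1.21731 >1
  x=-3.640: |R|=1.19037 >1
  x=-3.421: |R|=1.10912 >1
Stable set (-3.1429, 0).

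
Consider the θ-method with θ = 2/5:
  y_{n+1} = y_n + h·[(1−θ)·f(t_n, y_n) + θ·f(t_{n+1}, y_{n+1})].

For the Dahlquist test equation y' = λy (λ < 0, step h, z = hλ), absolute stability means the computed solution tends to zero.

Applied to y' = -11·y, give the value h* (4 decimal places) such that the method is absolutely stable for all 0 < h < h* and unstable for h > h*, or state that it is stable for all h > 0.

(-10.0000,0); λ=-11 ⇒ h* = (10)/11 = 0.9091.

On y'=λy, z=hλ:
  y_{n+1} = y_n + z·[3/5·y_n + 2/5·y_{n+1}] ⇒ (1 − 2/5z)y_{n+1} = (1 + 3/5z)y_n
  so R(z) = (1 + 3/5z)/(1 − 2/5z).

Solve |R(x)|<1 on ℝ⁻.
x=-0.75: |R|=0.4231
R=−1: 1+3/5x = −1+2/5x ⇒ -1/5x=2 ⇒ x=2/(-1/5)=-10.0000
Confirm numerically:
  x=-8.417: |R|=0.92750 <1
  x=-7.433: |R|=0.87078 <1
  x=-7.302: |R|=0.86238 <1
  x=-10.502: |R|=1.01930 >1
  x=-10.191: |R|=1.00753 >1
So |R|<1 on (-10.0000, 0).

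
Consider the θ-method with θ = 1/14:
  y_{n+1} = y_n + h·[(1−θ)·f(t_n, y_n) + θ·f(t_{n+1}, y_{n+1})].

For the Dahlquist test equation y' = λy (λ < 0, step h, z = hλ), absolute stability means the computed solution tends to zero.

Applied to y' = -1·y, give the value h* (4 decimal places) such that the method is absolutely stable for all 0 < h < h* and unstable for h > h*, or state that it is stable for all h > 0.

Test eqn y'=λy, z=hλ:
  y_{n+1} = y_n + z·[13/14·y_n + 1/14·y_{n+1}] ⇒ (1 − 1/14z)y_{n+1} = (1 + 13/14z)y_n
  so R(z) = (1 + 13/14z)/(1 − 1/14z).

Solve |R(x)|<1 on ℝ⁻.
x=-0.97: |R|=0.0929
R=−1: 1+13/14x = −1+1/14x ⇒ -6/7x=2 ⇒ x=2/(-6/7)=-2.3333
Confirm numerically:
  x=-1.577: |R|=0.41735 <1
  x=-1.528: |R|=0.37764 <1
  x=-1.363: |R|=0.24208 <1
  x=-1.219: |R|=0.12136 <1
  x=-2.659: |R|=1.23459 >1
  x=-2.476: |R|=1.10391 >1
  x=-2.447: |R|=1.08293 >1
Interval (-2.3333, 0).

(-2.3333,0); λ=-1 ⇒ h* = (7/3)/1 = 2.3333.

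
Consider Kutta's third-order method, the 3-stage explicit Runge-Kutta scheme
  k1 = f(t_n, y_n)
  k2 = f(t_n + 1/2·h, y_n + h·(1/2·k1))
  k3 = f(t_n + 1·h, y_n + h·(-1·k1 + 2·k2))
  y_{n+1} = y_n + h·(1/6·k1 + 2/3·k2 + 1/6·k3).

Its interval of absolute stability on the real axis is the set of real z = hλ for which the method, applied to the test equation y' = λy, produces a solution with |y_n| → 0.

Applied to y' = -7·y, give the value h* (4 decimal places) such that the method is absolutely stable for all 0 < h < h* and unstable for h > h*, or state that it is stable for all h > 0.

With y'=λy (z=hλ):
  order 3, 3-stage ⇒ R(z)=1+z+z^2/2+z^3/6
  (e.g. R(-0.77)=0.45036, |R|=0.45036)

Find x<0 with |R(x)|<1.
x=-0.77: |R|=0.4504
|R(-2.42)|=0.8539 |R(-2.23)|=0.5918 |R(-1.74)|=0.1042
Bisect:
  x_lo=-2.9232 |R|=1.8139  x_hi=-0.1329 |R|=0.8755
  mid=-1.52807 |R|=0.04475 →hi
  mid=-2.22565 |R|=0.58636 →hi
  mid=-2.57444 |R|=1.10436 →lo
  mid=-2.40005 |R|=0.82407 →hi
  mid=-2.48724 |R|=0.95856 →hi
  mid=-2.53084 |R|=1.03000 →lo
  mid=-2.50904 |R|=0.99392 →hi
  mid=-2.51994 |R|=1.01187 →lo
  ...
  [-2.51279,-2.51262] ⇒ x*=-2.5127
Interval (-2.5127, 0).

(-2.5127,0); λ=-7 ⇒ h* = 0.3590.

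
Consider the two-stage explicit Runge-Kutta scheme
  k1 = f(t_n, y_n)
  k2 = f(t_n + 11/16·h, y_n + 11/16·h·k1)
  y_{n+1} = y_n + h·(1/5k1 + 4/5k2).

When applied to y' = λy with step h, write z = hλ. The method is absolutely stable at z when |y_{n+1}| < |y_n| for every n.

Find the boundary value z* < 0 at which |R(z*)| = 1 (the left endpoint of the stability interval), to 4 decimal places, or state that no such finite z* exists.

On y'=λy, z=hλ:
  k1=λy_n ⇒ h·k1=z·y_n;  k2=λ(1+11/16z)y_n ⇒ h·k2=z(1+11/16z)y_n
  y_{n+1}/y_n = 1 + 1/5z + 4/5z(1+11/16z) = 1 + z + 11/20z²
  so R(z) = 1 + z + 11/20z².

Boundary: |R(x)|=1, x<0.
x=-1.67: |R|=0.8639
R=1: x+11/20x²=0 ⇒ x=−20/11=-1.8182; min R=1−1/(4·11/20)=0.5455>−1
Confirm numerically:
  x=-1.734: |R|=0.91972 <1
  x=-1.684: |R|=0.87572 <1
  x=-1.351: |R|=0.65286 <1
  x=-0.787: |R|=0.55365 <1
  x=-2.410: |R|=1.78446 >1
  x=-2.236: |R|=1.51383 >1
  x=-1.993: |R|=1.19163 >1
Stable set (-1.8182, 0).

left endpoint -1.8182.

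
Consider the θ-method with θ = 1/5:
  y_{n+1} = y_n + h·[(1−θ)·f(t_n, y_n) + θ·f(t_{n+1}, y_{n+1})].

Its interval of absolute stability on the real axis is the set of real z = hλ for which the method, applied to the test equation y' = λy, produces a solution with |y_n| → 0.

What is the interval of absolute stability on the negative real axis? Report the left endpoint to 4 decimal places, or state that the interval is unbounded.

Set f=λy, z=hλ:
  y_{n+1} = y_n + z·[4/5·y_n + 1/5·y_{n+1}] ⇒ (1 − 1/5z)y_{n+1} = (1 + 4/5z)y_n
  ⇒ R(z) = (1 + 4/5z)/(1 − 1/5z).

Boundary: |R(x)|=1, x<0.
x=-0.52: |R|=0.5290
R=−1: 1+4/5x = −1+1/5x ⇒ -3/5x=2 ⇒ x=2/(-3/5)=-3.3333
Confirm numerically:
  x=-3.054: |R|=0.89595 <1
  x=-2.905: |R|=0.83744 <1
  x=-2.521: |R|=0.67597 <1
  x=-1.962: |R|=0.40908 <1
  x=-3.849: |R|=1.17482 >1
  x=-3.784: |R|=1.15392 >1
Interval (-3.3333, 0).

(-3.3333, 0).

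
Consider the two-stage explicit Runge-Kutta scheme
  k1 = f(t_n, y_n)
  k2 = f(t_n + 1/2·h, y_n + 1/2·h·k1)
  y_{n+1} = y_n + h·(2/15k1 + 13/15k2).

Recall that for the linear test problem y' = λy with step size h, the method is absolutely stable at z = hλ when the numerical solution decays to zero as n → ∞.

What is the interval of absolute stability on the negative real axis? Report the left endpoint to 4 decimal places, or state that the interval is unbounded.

(-2.3077, 0).

With y'=λy (z=hλ):
  k1=λy_n ⇒ h·k1=z·y_n;  k2=λ(1+1/2z)y_n ⇒ h·k2=z(1+1/2z)y_n
  y_{n+1}/y_n = 1 + 2/15z + 13/15z(1+1/2z) = 1 + z + 13/30z²
  so R(z) = 1 + z + 13/30z².

Solve |R(x)|<1 on ℝ⁻.
x=-0.83: |R|=0.4685
R=1: x+13/30x²=0 ⇒ x=−30/13=-2.3077; min R=1−1/(4·13/30)=0.4231>−1
Confirm numerically:
  x=-2.286: |R|=0.97851 <1
  x=-2.265: |R|=0.95810 <1
  x=-2.113: |R|=0.82173 <1
  x=-2.806: |R|=1.60591 >1
  x=-2.632: |R|=1.36988 >1
Stable set (-2.3077, 0).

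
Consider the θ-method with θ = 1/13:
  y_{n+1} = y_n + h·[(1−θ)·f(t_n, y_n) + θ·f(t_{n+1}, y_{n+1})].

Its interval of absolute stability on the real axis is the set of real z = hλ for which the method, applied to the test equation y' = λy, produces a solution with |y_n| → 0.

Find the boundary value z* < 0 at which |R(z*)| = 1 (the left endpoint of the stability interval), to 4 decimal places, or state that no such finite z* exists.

left endpoint -2.3636.

Set f=λy, z=hλ:
  y_{n+1} = y_n + z·[12/13·y_n + 1/13·y_{n+1}] ⇒ (1 − 1/13z)y_{n+1} = (1 + 12/13z)y_n
  R(z) = (1 + 12/13z)/(1 − 1/13z).

Need |R(x)|<1, x<0.
x=-1.7: |R|=0.5034
R=−1: 1+12/13x = −1+1/13x ⇒ -11/13x=2 ⇒ x=2/(-11/13)=-2.3636
Confirm numerically:
  x=-2.071: |R|=0.78641 <1
  x=-1.899: |R|=0.65696 <1
  x=-1.629: |R|=0.44760 <1
  x=-2.910: |R|=1.37775 >1
  x=-2.738: |R|=1.26166 >1
  x=-2.545: |R|=1.12834 >1
Stable set (-2.3636, 0).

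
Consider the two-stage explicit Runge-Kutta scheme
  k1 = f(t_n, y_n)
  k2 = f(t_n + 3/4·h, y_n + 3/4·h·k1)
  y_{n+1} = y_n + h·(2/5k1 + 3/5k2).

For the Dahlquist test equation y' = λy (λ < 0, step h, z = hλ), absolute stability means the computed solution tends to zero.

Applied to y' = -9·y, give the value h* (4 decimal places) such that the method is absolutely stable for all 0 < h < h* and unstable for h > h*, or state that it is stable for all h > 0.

(-2.2222,0); λ=-9 ⇒ h* = (20/9)/9 = 0.2469.

Set f=λy, z=hλ:
  k1=λy_n ⇒ h·k1=z·y_n;  k2=λ(1+3/4z)y_n ⇒ h·k2=z(1+3/4z)y_n
  y_{n+1}/y_n = 1 + 2/5z + 3/5z(1+3/4z) = 1 + z + 9/20z²
  so R(z) = 1 + z + 9/20z².

Boundary: |R(x)|=1, x<0.
x=-1.41: |R|=0.4846
R=1: x+9/20x²=0 ⇒ x=−20/9=-2.2222; min R=1−1/(4·9/20)=0.4444>−1
Confirm numerically:
  x=-1.659: |R|=0.57953 <1
  x=-1.620: |R|=0.56098 <1
  x=-1.296: |R|=0.45983 <1
  x=-1.100: |R|=0.44450 <1
  x=-2.569: |R|=1.40089 >1
  x=-2.263: |R|=1.04153 >1
Interval (-2.2222, 0).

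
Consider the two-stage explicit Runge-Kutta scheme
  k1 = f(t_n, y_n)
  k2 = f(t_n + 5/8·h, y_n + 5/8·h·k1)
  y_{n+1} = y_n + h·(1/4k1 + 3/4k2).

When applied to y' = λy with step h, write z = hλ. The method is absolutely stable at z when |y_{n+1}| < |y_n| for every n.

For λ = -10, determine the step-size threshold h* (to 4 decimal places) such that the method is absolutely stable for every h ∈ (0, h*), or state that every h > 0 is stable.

With y'=λy (z=hλ):
  k1=λy_n ⇒ h·k1=z·y_n;  k2=λ(1+5/8z)y_n ⇒ h·k2=z(1+5/8z)y_n
  y_{n+1}/y_n = 1 + 1/4z + 3/4z(1+5/8z) = 1 + z + 15/32z²
  ⇒ R(z) = 1 + z + 15/32z².

Need |R(x)|<1, x<0.
x=-1.76: |R|=0.6920
R=1: x+15/32x²=0 ⇒ x=−32/15=-2.1333; min R=1−1/(4·15/32)=0.4667>−1
Confirm numerically:
  x=-1.660: |R|=0.63169 <1
  x=-1.483: |R|=0.54792 <1
  x=-1.406: |R|=0.52064 <1
  x=-1.312: |R|=0.49488 <1
  x=-2.708: |R|=1.72947 >1
  x=-2.165: |R|=1.03214 >1
Interval (-2.1333, 0).

(-2.1333,0); λ=-10 ⇒ h* = (32/15)/10 = 0.2133.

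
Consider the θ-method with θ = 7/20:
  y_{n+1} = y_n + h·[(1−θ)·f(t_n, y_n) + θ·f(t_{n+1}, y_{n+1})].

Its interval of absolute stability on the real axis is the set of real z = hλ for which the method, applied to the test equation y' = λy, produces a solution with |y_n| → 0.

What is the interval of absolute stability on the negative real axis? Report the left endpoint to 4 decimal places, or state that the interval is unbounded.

z∈(-6.6667,0).

On y'=λy, z=hλ:
  y_{n+1} = y_n + z·[13/20·y_n + 7/20·y_{n+1}] ⇒ (1 − 7/20z)y_{n+1} = (1 + 13/20z)y_n
  ⇒ R(z) = (1 + 13/20z)/(1 − 7/20z).

Find x<0 with |R(x)|<1.
x=-0.95: |R|=0.2871
R=−1: 1+13/20x = −1+7/20x ⇒ -3/10x=2 ⇒ x=2/(-3/10)=-6.6667
Confirm numerically:
  x=-6.290: |R|=0.96470 <1
  x=-5.778: |R|=0.91179 <1
  x=-3.810: |R|=0.63274 <1
  x=-2.737: |R|=0.39789 <1
  x=-7.247: |R|=1.04923 >1
  x=-7.138: |R|=1.04042 >1
  x=-7.027: |R|=1.03125 >1
Interval (-6.6667, 0).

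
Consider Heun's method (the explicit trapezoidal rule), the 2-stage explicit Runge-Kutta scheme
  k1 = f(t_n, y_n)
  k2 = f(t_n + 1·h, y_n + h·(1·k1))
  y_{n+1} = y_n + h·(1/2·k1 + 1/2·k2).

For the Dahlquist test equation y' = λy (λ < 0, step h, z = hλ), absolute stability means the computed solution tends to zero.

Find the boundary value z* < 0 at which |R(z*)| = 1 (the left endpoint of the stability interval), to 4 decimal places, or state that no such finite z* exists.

Test eqn y'=λy, z=hλ:
  order 2, 2-stage ⇒ R(z)=1+z+z^2/2
  (e.g. R(-0.79)=0.52205, |R|=0.52205)

Solve |R(x)|<1 on ℝ⁻.
x=-0.79: |R|=0.5221
|R(-1.58)|=0.6682 |R(-1.56)|=0.6568 |R(-1.43)|=0.5924
Bisect:
  x_lo=-2.4665 |R|=1.5753  x_hi=-0.1994 |R|=0.8205
  mid=-1.33293 |R|=0.55542 →hi
  mid=-1.89972 |R|=0.90475 →hi
  mid=-2.18311 |R|=1.19988 →lo
  mid=-2.04142 |R|=1.04227 →lo
  mid=-1.97057 |R|=0.97100 →hi
  mid=-2.00599 |R|=1.00601 →lo
  mid=-1.98828 |R|=0.98835 →hi
  ...
  [-2.00004,-1.99990] ⇒ x*=-2.0000
So |R|<1 on (-2.0000, 0).

left endpoint -2.0000.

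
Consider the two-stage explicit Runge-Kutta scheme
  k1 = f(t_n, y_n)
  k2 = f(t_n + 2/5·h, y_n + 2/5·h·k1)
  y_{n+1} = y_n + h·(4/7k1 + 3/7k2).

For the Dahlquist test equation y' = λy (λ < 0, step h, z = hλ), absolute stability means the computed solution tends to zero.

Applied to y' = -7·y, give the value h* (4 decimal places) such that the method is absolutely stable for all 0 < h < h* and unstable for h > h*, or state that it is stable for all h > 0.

(-5.8333,0); λ=-7 ⇒ h* = (35/6)/7 = 0.8333.

On y'=λy, z=hλ:
  k1=λy_n ⇒ h·k1=z·y_n;  k2=λ(1+2/5z)y_n ⇒ h·k2=z(1+2/5z)y_n
  y_{n+1}/y_n = 1 + 4/7z + 3/7z(1+2/5z) = 1 + z + 6/35z²
  so R(z) = 1 + z + 6/35z².

Boundary: |R(x)|=1, x<0.
x=-0.33: |R|=0.6887
R=1: x+6/35x²=0 ⇒ x=−35/6=-5.8333; min R=1−1/(4·6/35)=-0.4583>−1
Confirm numerically:
  x=-4.467: |R|=0.04630 <1
  x=-3.730: |R|=0.34493 <1
  x=-3.722: |R|=0.34715 <1
  x=-3.249: |R|=0.43940 <1
  x=-6.339: |R|=1.54950 >1
  x=-6.183: |R|=1.37063 >1
Stable set (-5.8333, 0).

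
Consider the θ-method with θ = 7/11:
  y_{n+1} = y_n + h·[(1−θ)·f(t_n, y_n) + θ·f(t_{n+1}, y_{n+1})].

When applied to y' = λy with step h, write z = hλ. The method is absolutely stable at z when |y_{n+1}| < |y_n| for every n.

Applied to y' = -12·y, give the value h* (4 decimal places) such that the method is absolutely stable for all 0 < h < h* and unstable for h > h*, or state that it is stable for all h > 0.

unbounded; (−∞, 0). Any h>0 works for λ=-12.

On y'=λy, z=hλ:
  y_{n+1} = y_n + z·[4/11·y_n + 7/11·y_{n+1}] ⇒ (1 − 7/11z)y_{n+1} = (1 + 4/11z)y_n
  Hence R(z) = (1 + 4/11z)/(1 − 7/11z).

Solve |R(x)|<1 on ℝ⁻.
x=-1.27: |R|=0.2976
x=-2: |R|=0.1200
x=-10: |R|=0.3580
x=-100: |R|=0.5471
θ=7/11≥1/2 ⇒ |1+4/11x|<|1−7/11x| ∀x<0 ⇒ interval (−∞,0).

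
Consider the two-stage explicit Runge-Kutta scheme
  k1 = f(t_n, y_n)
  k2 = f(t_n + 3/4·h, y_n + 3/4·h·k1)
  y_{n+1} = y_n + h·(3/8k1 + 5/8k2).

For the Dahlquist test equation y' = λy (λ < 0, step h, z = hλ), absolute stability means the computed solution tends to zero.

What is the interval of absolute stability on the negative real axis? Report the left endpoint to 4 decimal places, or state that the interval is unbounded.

z∈(-2.1333,0).

Test eqn y'=λy, z=hλ:
  k1=λy_n ⇒ h·k1=z·y_n;  k2=λ(1+3/4z)y_n ⇒ h·k2=z(1+3/4z)y_n
  y_{n+1}/y_n = 1 + 3/8z + 5/8z(1+3/4z) = 1 + z + 15/32z²
  R(z) = 1 + z + 15/32z².

Boundary: |R(x)|=1, x<0.
x=-1.08: |R|=0.4668
R=1: x+15/32x²=0 ⇒ x=−32/15=-2.1333; min R=1−1/(4·15/32)=0.4667>−1
Confirm numerically:
  x=-2.036: |R|=0.90711 <1
  x=-1.770: |R|=0.69855 <1
  x=-1.690: |R|=0.64880 <1
  x=-1.290: |R|=0.49005 <1
  x=-2.681: |R|=1.68826 >1
  x=-2.609: |R|=1.58173 >1
  x=-2.302: |R|=1.18200 >1
Interval (-2.1333, 0).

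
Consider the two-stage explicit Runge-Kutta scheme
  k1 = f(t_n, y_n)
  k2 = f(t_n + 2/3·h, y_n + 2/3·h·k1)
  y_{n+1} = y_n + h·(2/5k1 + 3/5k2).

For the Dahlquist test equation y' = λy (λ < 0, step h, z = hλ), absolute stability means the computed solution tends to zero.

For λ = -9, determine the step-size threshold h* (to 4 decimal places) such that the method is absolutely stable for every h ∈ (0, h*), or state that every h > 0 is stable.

(-2.5000,0); λ=-9 ⇒ h* = (5/2)/9 = 0.2778.

On y'=λy, z=hλ:
  k1=λy_n ⇒ h·k1=z·y_n;  k2=λ(1+2/3z)y_n ⇒ h·k2=z(1+2/3z)y_n
  y_{n+1}/y_n = 1 + 2/5z + 3/5z(1+2/3z) = 1 + z + 2/5z²
  so R(z) = 1 + z + 2/5z².

Solve |R(x)|<1 on ℝ⁻.
x=-1.23: |R|=0.3752
R=1: x+2/5x²=0 ⇒ x=−5/2=-2.5000; min R=1−1/(4·2/5)=0.3750>−1
Confirm numerically:
  x=-1.565: |R|=0.41469 <1
  x=-1.166: |R|=0.37782 <1
  x=-1.059: |R|=0.38959 <1
  x=-3.082: |R|=1.71749 >1
  x=-2.758: |R|=1.28463 >1
  x=-2.620: |R|=1.12576 >1
Interval (-2.5000, 0).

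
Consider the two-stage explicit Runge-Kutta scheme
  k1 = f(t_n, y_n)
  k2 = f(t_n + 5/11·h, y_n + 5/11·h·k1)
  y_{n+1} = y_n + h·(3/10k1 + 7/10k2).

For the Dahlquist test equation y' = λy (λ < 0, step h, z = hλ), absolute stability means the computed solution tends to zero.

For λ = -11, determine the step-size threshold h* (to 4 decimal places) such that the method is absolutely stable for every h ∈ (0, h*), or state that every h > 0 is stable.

(-3.1429,0); λ=-11 ⇒ h* = (22/7)/11 = 0.2857.

Test eqn y'=λy, z=hλ:
  k1=λy_n ⇒ h·k1=z·y_n;  k2=λ(1+5/11z)y_n ⇒ h·k2=z(1+5/11z)y_n
  y_{n+1}/y_n = 1 + 3/10z + 7/10z(1+5/11z) = 1 + z + 7/22z²
  R(z) = 1 + z + 7/22z².

Boundary: |R(x)|=1, x<0.
x=-1.02: |R|=0.3110
R=1: x+7/22x²=0 ⇒ x=−22/7=-3.1429; min R=1−1/(4·7/22)=0.2143>−1
Confirm numerically:
  x=-2.856: |R|=0.73933 <1
  x=-1.819: |R|=0.23379 <1
  x=-1.709: |R|=0.22031 <1
  x=-3.672: |R|=1.61823 >1
  x=-3.209: |R|=1.06753 >1
  x=-3.191: |R|=1.04888 >1
Stable set (-3.1429, 0).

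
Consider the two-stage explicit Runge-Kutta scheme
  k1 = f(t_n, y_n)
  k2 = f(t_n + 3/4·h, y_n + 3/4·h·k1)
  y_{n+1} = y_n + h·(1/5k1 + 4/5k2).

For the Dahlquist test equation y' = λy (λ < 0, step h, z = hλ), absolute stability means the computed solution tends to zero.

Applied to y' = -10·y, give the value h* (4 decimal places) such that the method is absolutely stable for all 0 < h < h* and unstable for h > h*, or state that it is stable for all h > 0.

Set f=λy, z=hλ:
  k1=λy_n ⇒ h·k1=z·y_n;  k2=λ(1+3/4z)y_n ⇒ h·k2=z(1+3/4z)y_n
  y_{n+1}/y_n = 1 + 1/5z + 4/5z(1+3/4z) = 1 + z + 3/5z²
  R(z) = 1 + z + 3/5z².

Solve |R(x)|<1 on ℝ⁻.
x=-0.47: |R|=0.6625
R=1: x+3/5x²=0 ⇒ x=−5/3=-1.6667; min R=1−1/(4·3/5)=0.5833>−1
Confirm numerically:
  x=-1.578: |R|=0.91605 <1
  x=-1.448: |R|=0.81002 <1
  x=-1.107: |R|=0.62827 <1
  x=-0.950: |R|=0.59150 <1
  x=-1.915: |R|=1.28534 >1
  x=-1.835: |R|=1.18534 >1
Interval (-1.6667, 0).

(-1.6667,0); λ=-10 ⇒ h* = (5/3)/10 = 0.1667.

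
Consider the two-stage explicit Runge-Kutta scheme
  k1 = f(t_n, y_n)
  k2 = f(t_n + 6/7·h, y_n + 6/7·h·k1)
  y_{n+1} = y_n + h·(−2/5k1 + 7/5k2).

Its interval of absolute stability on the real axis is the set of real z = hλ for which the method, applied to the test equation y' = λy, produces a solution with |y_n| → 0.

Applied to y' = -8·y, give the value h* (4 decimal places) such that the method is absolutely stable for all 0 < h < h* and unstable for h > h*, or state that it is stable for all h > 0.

On y'=λy, z=hλ:
  k1=λy_n ⇒ h·k1=z·y_n;  k2=λ(1+6/7z)y_n ⇒ h·k2=z(1+6/7z)y_n
  y_{n+1}/y_n = 1 − 2/5z + 7/5z(1+6/7z) = 1 + z + 6/5z²
  ⇒ R(z) = 1 + z + 6/5z².

Boundary: |R(x)|=1, x<0.
x=-1.24: |R|=1.6051
R=1: x+6/5x²=0 ⇒ x=−5/6=-0.8333; min R=1−1/(4·6/5)=0.7917>−1
Confirm numerically:
  x=-0.584: |R|=0.82527 <1
  x=-0.440: |R|=0.79232 <1
  x=-0.362: |R|=0.79525 <1
  x=-0.333: |R|=0.80007 <1
  x=-0.916: |R|=1.09087 >1
  x=-0.895: |R|=1.06623 >1
Interval (-0.8333, 0).

(-0.8333,0); λ=-8 ⇒ h* = (5/6)/8 = 0.1042.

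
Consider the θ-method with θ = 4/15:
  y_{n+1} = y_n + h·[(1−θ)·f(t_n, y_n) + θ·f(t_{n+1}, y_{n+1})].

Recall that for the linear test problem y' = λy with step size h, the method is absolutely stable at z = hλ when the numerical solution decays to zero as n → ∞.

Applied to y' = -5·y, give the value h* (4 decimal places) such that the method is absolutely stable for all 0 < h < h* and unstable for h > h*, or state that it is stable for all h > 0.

Test eqn y'=λy, z=hλ:
  y_{n+1} = y_n + z·[11/15·y_n + 4/15·y_{n+1}] ⇒ (1 − 4/15z)y_{n+1} = (1 + 11/15z)y_n
  Hence R(z) = (1 + 11/15z)/(1 − 4/15z).

Find x<0 with |R(x)|<1.
x=-1.3: |R|=0.0347
R=−1: 1+11/15x = −1+4/15x ⇒ -7/15x=2 ⇒ x=2/(-7/15)=-4.2857
Confirm numerically:
  x=-3.349: |R|=0.76909 <1
  x=-2.728: |R|=0.57919 <1
  x=-2.333: |R|=0.43823 <1
  x=-1.849: |R|=0.23839 <1
  x=-4.784: |R|=1.10218 >1
  x=-4.453: |R|=1.03569 >1
Stable set (-4.2857, 0).

(-4.2857,0); λ=-5 ⇒ h* = (30/7)/5 = 0.8571.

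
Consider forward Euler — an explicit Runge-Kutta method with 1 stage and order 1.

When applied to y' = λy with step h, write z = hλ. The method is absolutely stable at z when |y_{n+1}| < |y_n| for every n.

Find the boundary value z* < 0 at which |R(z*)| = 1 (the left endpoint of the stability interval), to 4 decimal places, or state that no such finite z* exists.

Test eqn y'=λy, z=hλ:
  order 1, 1-stage ⇒ R(z)=1+z
  (e.g. R(-0.32)=0.68000, |R|=0.68000)

Solve |R(x)|<1 on ℝ⁻.
x=-0.32: |R|=0.6800
|R(-2.29)|=1.2900 |R(-1.87)|=0.8700 |R(-1.73)|=0.7300
Bisect:
  x_lo=-2.5204 |R|=1.5204  x_hi=-0.2091 |R|=0.7909
  mid=-1.36477 |R|=0.36477 →hi
  mid=-1.94259 |R|=0.94259 →hi
  mid=-2.23150 |R|=1.23150 →lo
  mid=-2.08704 |R|=1.08704 →lo
  mid=-2.01482 |R|=1.01482 →lo
  mid=-1.97870 |R|=0.97870 →hi
  mid=-1.99676 |R|=0.99676 →hi
  mid=-2.00579 |R|=1.00579 →lo
  ...
  [-2.00001,-1.99986] ⇒ x*=-2.0000
So |R|<1 on (-2.0000, 0).

z* = -2.0000.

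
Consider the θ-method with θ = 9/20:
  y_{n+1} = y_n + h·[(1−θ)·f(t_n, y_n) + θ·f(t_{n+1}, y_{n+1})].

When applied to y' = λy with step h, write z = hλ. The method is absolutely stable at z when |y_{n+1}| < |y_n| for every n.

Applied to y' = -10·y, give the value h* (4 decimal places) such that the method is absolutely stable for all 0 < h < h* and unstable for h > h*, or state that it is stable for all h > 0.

(-20.0000,0); λ=-10 ⇒ h* = (20)/10 = 2.0000.

Test eqn y'=λy, z=hλ:
  y_{n+1} = y_n + z·[11/20·y_n + 9/20·y_{n+1}] ⇒ (1 − 9/20z)y_{n+1} = (1 + 11/20z)y_n
  Hence R(z) = (1 + 11/20z)/(1 − 9/20z).

Find x<0 with |R(x)|<1.
x=-0.97: |R|=0.3247
R=−1: 1+11/20x = −1+9/20x ⇒ -1/10x=2 ⇒ x=2/(-1/10)=-20.0000
Confirm numerically:
  x=-13.203: |R|=0.90208 <1
  x=-13.036: |R|=0.89858 <1
  x=-9.497: |R|=0.80084 <1
  x=-8.821: |R|=0.77505 <1
  x=-20.097: |R|=1.00097 >1
  x=-20.059: |R|=1.00059 >1
So |R|<1 on (-20.0000, 0).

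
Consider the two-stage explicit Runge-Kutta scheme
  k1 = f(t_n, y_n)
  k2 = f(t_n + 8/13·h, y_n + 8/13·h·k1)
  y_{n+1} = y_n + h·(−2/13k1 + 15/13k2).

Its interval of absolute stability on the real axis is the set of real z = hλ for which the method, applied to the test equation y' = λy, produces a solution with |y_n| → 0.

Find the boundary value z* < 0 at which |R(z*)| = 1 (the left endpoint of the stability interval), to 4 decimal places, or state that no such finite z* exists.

With y'=λy (z=hλ):
  k1=λy_n ⇒ h·k1=z·y_n;  k2=λ(1+8/13z)y_n ⇒ h·k2=z(1+8/13z)y_n
  y_{n+1}/y_n = 1 − 2/13z + 15/13z(1+8/13z) = 1 + z + 120/169z²
  Hence R(z) = 1 + z + 120/169z².

Find x<0 with |R(x)|<1.
x=-1.36: |R|=0.9533
R=1: x+120/169x²=0 ⇒ x=−169/120=-1.4083; min R=1−1/(4·120/169)=0.6479>−1
Confirm numerically:
  x=-0.738: |R|=0.64873 <1
  x=-0.685: |R|=0.64818 <1
  x=-0.666: |R|=0.64895 <1
  x=-1.971: |R|=1.78747 >1
  x=-1.832: |R|=1.55112 >1
  x=-1.641: |R|=1.27110 >1
Interval (-1.4083, 0).

z* = -1.4083.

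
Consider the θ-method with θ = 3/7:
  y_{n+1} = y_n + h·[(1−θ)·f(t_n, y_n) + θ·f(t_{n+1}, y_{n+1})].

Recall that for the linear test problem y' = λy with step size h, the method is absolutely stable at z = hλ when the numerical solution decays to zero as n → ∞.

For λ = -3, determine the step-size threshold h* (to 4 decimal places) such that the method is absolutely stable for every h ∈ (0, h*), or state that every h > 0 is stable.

(-14.0000,0); λ=-3 ⇒ h* = (14)/3 = 4.6667.

On y'=λy, z=hλ:
  y_{n+1} = y_n + z·[4/7·y_n + 3/7·y_{n+1}] ⇒ (1 − 3/7z)y_{n+1} = (1 + 4/7z)y_n
  R(z) = (1 + 4/7z)/(1 − 3/7z).

Need |R(x)|<1, x<0.
x=-1: |R|=0.3000
R=−1: 1+4/7x = −1+3/7x ⇒ -1/7x=2 ⇒ x=2/(-1/7)=-14.0000
Confirm numerically:
  x=-10.369: |R|=0.90472 <1
  x=-9.489: |R|=0.87281 <1
  x=-8.837: |R|=0.84593 <1
  x=-8.113: |R|=0.81215 <1
  x=-14.176: |R|=1.00355 >1
  x=-14.095: |R|=1.00193 >1
Interval (-14.0000, 0).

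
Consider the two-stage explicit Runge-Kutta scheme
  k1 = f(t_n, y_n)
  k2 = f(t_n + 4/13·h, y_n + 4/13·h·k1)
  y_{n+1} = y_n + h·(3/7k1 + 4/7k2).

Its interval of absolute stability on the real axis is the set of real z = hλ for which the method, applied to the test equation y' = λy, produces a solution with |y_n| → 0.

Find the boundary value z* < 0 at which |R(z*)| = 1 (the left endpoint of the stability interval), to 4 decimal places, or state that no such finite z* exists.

Test eqn y'=λy, z=hλ:
  k1=λy_n ⇒ h·k1=z·y_n;  k2=λ(1+4/13z)y_n ⇒ h·k2=z(1+4/13z)y_n
  y_{n+1}/y_n = 1 + 3/7z + 4/7z(1+4/13z) = 1 + z + 16/91z²
  ⇒ R(z) = 1 + z + 16/91z².

Solve |R(x)|<1 on ℝ⁻.
x=-0.31: |R|=0.7069
R=1: x+16/91x²=0 ⇒ x=−91/16=-5.6875; min R=1−1/(4·16/91)=-0.4219>−1
Confirm numerically:
  x=-4.308: |R|=0.04490 <1
  x=-3.351: |R|=0.37663 <1
  x=-2.861: |R|=0.42182 <1
  x=-6.170: |R|=1.52343 >1
  x=-6.085: |R|=1.42528 >1
  x=-5.738: |R|=1.05095 >1
Stable set (-5.6875, 0).

z* = -5.6875.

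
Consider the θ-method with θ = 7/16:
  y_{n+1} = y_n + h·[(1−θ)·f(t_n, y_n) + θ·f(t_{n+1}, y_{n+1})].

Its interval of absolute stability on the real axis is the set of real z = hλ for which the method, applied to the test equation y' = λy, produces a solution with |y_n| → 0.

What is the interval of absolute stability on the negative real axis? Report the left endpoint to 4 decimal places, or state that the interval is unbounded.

Test eqn y'=λy, z=hλ:
  y_{n+1} = y_n + z·[9/16·y_n + 7/16·y_{n+1}] ⇒ (1 − 7/16z)y_{n+1} = (1 + 9/16z)y_n
  so R(z) = (1 + 9/16z)/(1 − 7/16z).

Solve |R(x)|<1 on ℝ⁻.
x=-0.69: |R|=0.4700
R=−1: 1+9/16x = −1+7/16x ⇒ -1/8x=2 ⇒ x=2/(-1/8)=-16.0000
Confirm numerically:
  x=-11.793: |R|=0.91462 <1
  x=-10.273: |R|=0.86971 <1
  x=-9.453: |R|=0.84065 <1
  x=-16.509: |R|=1.00774 >1
  x=-16.364: |R|=1.00558 >1
  x=-16.306: |R|=1.00470 >1
Interval (-16.0000, 0).

z∈(-16.0000,0).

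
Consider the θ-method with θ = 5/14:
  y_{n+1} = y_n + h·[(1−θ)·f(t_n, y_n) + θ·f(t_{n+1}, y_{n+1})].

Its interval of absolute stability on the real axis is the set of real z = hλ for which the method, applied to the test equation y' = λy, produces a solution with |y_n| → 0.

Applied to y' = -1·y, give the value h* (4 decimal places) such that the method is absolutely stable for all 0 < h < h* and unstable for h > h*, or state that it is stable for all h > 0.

(-7.0000,0); λ=-1 ⇒ h* = (7)/1 = 7.0000.

With y'=λy (z=hλ):
  y_{n+1} = y_n + z·[9/14·y_n + 5/14·y_{n+1}] ⇒ (1 − 5/14z)y_{n+1} = (1 + 9/14z)y_n
  so R(z) = (1 + 9/14z)/(1 − 5/14z).

Need |R(x)|<1, x<0.
x=-1.79: |R|=0.0919
R=−1: 1+9/14x = −1+5/14x ⇒ -2/7x=2 ⇒ x=2/(-2/7)=-7.0000
Confirm numerically:
  x=-6.026: |R|=0.91172 <1
  x=-5.271: |R|=0.82862 <1
  x=-4.896: |R|=0.78129 <1
  x=-7.576: |R|=1.04441 >1
  x=-7.536: |R|=1.04149 >1
  x=-7.178: |R|=1.01427 >1
Stable set (-7.0000, 0).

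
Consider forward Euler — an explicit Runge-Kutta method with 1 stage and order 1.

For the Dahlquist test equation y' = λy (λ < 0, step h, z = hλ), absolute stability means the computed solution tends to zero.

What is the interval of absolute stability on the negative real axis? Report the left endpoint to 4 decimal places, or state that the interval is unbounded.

z∈(-2.0000,0).

Set f=λy, z=hλ:
  order 1, 1-stage ⇒ R(z)=1+z
  (e.g. R(-1.45)=-0.45000, |R|=0.45000)

Solve |R(x)|<1 on ℝ⁻.
x=-1.45: |R|=0.4500
|R(-1.68)|=0.6800 |R(-1.55)|=0.5500 |R(-1.13)|=0.1300
Bisect:
  x_lo=-2.6602 |R|=1.6602  x_hi=-0.2220 |R|=0.7780
  mid=-1.44112 |R|=0.44112 →hi
  mid=-2.05067 |R|=1.05067 →lo
  mid=-1.74590 |R|=0.74590 →hi
  mid=-1.89828 |R|=0.89828 →hi
  mid=-1.97448 |R|=0.97448 →hi
  mid=-2.01258 |R|=1.01258 →lo
  mid=-1.99353 |R|=0.99353 →hi
  mid=-2.00305 |R|=1.00305 →lo
  mid=-1.99829 |R|=0.99829 →hi
  ...
  [-2.00008,-1.99993] ⇒ x*=-2.0000
So |R|<1 on (-2.0000, 0).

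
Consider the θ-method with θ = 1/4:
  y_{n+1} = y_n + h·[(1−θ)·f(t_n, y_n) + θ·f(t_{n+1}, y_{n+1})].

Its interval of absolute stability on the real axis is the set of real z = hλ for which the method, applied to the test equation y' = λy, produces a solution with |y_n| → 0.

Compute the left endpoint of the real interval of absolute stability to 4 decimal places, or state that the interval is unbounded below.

Set f=λy, z=hλ:
  y_{n+1} = y_n + z·[3/4·y_n + 1/4·y_{n+1}] ⇒ (1 − 1/4z)y_{n+1} = (1 + 3/4z)y_n
  Hence R(z) = (1 + 3/4z)/(1 − 1/4z).

Need |R(x)|<1, x<0.
x=-1.13: |R|=0.1189
R=−1: 1+3/4x = −1+1/4x ⇒ -1/2x=2 ⇒ x=2/(-1/2)=-4.0000
Confirm numerically:
  x=-3.620: |R|=0.90026 <1
  x=-3.269: |R|=0.79887 <1
  x=-3.044: |R|=0.72856 <1
  x=-2.584: |R|=0.56987 <1
  x=-4.185: |R|=1.04520 >1
  x=-4.095: |R|=1.02347 >1
Interval (-4.0000, 0).

left endpoint -4.0000.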